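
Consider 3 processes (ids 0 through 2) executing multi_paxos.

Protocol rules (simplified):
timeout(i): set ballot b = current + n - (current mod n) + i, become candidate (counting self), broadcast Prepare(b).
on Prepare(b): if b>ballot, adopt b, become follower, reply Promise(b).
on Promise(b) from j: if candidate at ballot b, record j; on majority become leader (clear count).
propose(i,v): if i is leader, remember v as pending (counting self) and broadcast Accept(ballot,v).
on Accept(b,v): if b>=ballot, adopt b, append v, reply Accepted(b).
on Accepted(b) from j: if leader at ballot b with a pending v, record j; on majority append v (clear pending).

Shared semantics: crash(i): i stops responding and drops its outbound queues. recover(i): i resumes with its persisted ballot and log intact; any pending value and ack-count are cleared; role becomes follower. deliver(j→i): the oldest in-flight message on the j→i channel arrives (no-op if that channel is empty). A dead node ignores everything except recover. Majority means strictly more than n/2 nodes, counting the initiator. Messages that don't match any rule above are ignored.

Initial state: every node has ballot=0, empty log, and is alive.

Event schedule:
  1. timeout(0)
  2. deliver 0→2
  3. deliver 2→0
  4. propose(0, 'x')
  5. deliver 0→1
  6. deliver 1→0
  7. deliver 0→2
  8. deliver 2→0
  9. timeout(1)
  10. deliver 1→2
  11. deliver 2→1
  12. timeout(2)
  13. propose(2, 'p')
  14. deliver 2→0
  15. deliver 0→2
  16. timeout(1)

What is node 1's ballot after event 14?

step 1 timeout(0): 0={cand,b=3,log=-}
step 2 deliver 0→2: 2={foll,b=3,log=-}
step 3 deliver 2→0: 0={lead,b=3,log=-}
step 4 propose(0,'x'): —
step 5 deliver 0→1: 1={foll,b=3,log=-}
step 6 deliver 1→0: —
step 7 deliver 0→2: 2={foll,b=3,log=x}
step 8 deliver 2→0: 0={lead,b=3,log=x}
step 9 timeout(1): 1={cand,b=7,log=-}
step 10 deliver 1→2: 2={foll,b=7,log=x}
step 11 deliver 2→1: 1={lead,b=7,log=-}
step 12 timeout(2): 2={cand,b=11,log=x}
step 13 propose(2,'p'): —
step 14 deliver 2→0: 0={foll,b=11,log=x}

7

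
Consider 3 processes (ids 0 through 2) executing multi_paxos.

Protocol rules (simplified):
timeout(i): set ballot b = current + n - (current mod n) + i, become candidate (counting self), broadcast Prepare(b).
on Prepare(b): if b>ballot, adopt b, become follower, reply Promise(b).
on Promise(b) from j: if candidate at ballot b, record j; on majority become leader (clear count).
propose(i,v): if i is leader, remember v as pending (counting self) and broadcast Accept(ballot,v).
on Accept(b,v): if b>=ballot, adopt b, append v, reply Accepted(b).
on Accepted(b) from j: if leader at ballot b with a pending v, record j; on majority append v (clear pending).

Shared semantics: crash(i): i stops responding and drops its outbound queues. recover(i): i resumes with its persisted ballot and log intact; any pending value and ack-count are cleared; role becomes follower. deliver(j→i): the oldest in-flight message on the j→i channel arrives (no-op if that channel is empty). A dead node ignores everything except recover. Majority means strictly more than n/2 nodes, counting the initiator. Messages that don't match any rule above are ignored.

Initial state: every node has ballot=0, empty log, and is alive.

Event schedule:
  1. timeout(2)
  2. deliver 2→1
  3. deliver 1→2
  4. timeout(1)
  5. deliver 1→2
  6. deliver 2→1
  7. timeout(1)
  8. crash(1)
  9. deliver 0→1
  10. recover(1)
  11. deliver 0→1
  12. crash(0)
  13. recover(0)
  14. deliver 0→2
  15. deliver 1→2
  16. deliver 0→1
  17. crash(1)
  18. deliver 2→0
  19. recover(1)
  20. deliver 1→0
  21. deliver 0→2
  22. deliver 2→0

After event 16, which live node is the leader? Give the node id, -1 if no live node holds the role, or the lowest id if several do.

-1

e1 timeout(2): 2[cand,b=5,-]
e2 deliver 2→1: 1[foll,b=5,-]
e3 deliver 1→2: 2[lead,b=5,-]
e4 timeout(1): 1[cand,b=7,-]
e5 deliver 1→2: 2[foll,b=7,-]
e6 deliver 2→1: 1[lead,b=7,-]
e7 timeout(1): 1[cand,b=10,-]
e8 crash(1): 1[✗cand,b=10,-]
e9 deliver 0→1: ·
e10 recover(1): 1[foll,b=10,-]
e11 deliver 0→1: ·
e12 crash(0): 0[✗foll,b=0,-]
e13 recover(0): 0[foll,b=0,-]
e14 deliver 0→2: ·
e15 deliver 1→2: ·
e16 deliver 0→1: ·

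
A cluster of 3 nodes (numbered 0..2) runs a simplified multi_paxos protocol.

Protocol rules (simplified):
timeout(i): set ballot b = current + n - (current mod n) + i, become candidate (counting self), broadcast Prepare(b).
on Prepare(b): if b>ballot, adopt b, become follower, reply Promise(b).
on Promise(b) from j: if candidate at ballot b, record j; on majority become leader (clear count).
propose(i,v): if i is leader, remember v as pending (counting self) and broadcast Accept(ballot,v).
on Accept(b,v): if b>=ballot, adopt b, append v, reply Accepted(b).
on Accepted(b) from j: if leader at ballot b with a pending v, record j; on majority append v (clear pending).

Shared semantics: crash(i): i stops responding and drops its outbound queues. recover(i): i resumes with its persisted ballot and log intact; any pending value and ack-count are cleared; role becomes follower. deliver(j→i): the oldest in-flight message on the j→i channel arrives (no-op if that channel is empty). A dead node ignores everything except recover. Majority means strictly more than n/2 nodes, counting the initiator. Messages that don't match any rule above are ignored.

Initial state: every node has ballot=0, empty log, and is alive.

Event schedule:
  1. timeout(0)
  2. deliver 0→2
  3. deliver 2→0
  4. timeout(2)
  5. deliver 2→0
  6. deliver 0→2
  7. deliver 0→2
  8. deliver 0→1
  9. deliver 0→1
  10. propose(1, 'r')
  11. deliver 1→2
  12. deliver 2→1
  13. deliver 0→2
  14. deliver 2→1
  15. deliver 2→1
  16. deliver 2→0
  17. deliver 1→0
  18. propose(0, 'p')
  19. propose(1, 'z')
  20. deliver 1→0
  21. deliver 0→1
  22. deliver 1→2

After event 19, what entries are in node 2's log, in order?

[1] timeout(0) → N0(cand b3 [-])
[2] deliver 0→2 → N2(foll b3 [-])
[3] deliver 2→0 → N0(lead b3 [-])
[4] timeout(2) → N2(cand b8 [-])
[5] deliver 2→0 → N0(foll b8 [-])
[6] deliver 0→2 → N2(lead b8 [-])
[7] deliver 0→2 → ∅
[8] deliver 0→1 → N1(foll b3 [-])
[9] deliver 0→1 → ∅
[10] propose(1,'r') → ∅
[11] deliver 1→2 → ∅
[12] deliver 2→1 → N1(foll b8 [-])
[13] deliver 0→2 → ∅
[14] deliver 2→1 → ∅
[15] deliver 2→1 → ∅
[16] deliver 2→0 → ∅
[17] deliver 1→0 → ∅
[18] propose(0,'p') → ∅
[19] propose(1,'z') → ∅

empty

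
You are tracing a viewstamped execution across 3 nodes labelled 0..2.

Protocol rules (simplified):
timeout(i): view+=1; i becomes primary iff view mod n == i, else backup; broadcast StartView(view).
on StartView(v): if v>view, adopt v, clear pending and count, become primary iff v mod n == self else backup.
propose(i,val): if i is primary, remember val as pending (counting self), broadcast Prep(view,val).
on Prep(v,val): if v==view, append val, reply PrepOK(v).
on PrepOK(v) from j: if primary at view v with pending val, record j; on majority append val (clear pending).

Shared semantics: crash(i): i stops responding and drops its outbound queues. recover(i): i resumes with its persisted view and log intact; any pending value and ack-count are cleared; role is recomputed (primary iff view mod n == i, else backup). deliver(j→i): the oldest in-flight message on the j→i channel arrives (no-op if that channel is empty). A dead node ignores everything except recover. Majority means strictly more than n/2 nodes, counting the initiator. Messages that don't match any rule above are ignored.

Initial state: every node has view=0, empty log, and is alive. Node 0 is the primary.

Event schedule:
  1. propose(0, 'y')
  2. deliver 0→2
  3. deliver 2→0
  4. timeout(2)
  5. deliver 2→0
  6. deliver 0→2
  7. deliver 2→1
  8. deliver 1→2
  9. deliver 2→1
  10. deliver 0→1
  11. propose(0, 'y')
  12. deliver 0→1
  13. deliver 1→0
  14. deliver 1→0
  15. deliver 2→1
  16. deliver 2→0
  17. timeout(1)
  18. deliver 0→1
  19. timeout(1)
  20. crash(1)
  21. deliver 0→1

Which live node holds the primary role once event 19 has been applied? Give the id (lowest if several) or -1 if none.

-1

step 1 propose(0,'y'): —
step 2 deliver 0→2: 2={back,v=0,log=y}
step 3 deliver 2→0: 0={prim,v=0,log=y}
step 4 timeout(2): 2={back,v=1,log=y}
step 5 deliver 2→0: 0={back,v=1,log=y}
step 6 deliver 0→2: —
step 7 deliver 2→1: 1={prim,v=1,log=-}
step 8 deliver 1→2: —
step 9 deliver 2→1: —
step 10 deliver 0→1: —
step 11 propose(0,'y'): —
step 12 deliver 0→1: —
step 13 deliver 1→0: —
step 14 deliver 1→0: —
step 15 deliver 2→1: —
step 16 deliver 2→0: —
step 17 timeout(1): 1={back,v=2,log=-}
step 18 deliver 0→1: —
step 19 timeout(1): 1={back,v=3,log=-}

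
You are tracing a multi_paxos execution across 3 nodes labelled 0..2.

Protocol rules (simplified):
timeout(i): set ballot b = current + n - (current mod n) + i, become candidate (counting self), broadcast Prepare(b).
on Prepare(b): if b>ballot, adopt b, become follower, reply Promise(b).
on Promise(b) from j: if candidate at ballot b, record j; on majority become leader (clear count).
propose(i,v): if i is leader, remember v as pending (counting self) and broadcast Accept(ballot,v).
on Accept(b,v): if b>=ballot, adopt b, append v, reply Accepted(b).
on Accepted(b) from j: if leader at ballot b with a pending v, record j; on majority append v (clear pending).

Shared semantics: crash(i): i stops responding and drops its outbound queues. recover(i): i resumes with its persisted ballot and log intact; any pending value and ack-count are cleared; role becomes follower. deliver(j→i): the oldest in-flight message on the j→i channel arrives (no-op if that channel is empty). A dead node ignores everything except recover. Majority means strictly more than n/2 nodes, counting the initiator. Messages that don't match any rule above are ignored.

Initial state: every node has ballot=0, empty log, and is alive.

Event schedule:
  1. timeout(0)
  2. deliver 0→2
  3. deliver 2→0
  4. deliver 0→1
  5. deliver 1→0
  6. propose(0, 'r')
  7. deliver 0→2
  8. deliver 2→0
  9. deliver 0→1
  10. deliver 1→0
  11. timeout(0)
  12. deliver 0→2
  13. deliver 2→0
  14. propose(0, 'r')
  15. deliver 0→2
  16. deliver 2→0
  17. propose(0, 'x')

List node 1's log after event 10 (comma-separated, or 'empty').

after 1 — timeout(0): n0:cand/b3/[-]
after 2 — deliver 0→2: n2:foll/b3/[-]
after 3 — deliver 2→0: n0:lead/b3/[-]
after 4 — deliver 0→1: n1:foll/b3/[-]
after 5 — deliver 1→0: ·
after 6 — propose(0,'r'): ·
after 7 — deliver 0→2: n2:foll/b3/[r]
after 8 — deliver 2→0: n0:lead/b3/[r]
after 9 — deliver 0→1: n1:foll/b3/[r]
after 10 — deliver 1→0: ·

r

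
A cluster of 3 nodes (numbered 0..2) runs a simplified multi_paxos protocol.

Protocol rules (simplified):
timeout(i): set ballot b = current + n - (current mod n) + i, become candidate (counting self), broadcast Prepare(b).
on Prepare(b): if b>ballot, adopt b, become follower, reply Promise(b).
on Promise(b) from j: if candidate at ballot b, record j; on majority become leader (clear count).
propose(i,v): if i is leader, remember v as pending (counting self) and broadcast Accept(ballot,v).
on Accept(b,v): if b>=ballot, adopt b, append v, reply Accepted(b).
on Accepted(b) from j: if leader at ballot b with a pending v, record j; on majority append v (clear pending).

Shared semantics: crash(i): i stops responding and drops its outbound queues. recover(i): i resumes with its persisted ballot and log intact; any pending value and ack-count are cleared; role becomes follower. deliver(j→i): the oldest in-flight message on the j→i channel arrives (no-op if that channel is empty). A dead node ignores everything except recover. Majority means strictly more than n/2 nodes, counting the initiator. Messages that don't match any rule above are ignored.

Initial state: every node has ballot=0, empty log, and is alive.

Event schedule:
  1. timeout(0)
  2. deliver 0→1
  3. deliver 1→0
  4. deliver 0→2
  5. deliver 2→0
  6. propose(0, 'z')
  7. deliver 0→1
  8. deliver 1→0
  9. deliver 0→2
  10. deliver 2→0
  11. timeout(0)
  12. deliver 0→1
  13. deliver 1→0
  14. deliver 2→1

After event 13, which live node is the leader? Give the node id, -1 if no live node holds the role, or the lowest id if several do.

1. timeout(0):  <0:cand b3 ->
2. deliver 0→1:  <1:foll b3 ->
3. deliver 1→0:  <0:lead b3 ->
4. deliver 0→2:  <2:foll b3 ->
5. deliver 2→0:  nop
6. propose(0,'z'):  nop
7. deliver 0→1:  <1:foll b3 z>
8. deliver 1→0:  <0:lead b3 z>
9. deliver 0→2:  <2:foll b3 z>
10. deliver 2→0:  nop
11. timeout(0):  <0:cand b6 z>
12. deliver 0→1:  <1:foll b6 z>
13. deliver 1→0:  <0:lead b6 z>

0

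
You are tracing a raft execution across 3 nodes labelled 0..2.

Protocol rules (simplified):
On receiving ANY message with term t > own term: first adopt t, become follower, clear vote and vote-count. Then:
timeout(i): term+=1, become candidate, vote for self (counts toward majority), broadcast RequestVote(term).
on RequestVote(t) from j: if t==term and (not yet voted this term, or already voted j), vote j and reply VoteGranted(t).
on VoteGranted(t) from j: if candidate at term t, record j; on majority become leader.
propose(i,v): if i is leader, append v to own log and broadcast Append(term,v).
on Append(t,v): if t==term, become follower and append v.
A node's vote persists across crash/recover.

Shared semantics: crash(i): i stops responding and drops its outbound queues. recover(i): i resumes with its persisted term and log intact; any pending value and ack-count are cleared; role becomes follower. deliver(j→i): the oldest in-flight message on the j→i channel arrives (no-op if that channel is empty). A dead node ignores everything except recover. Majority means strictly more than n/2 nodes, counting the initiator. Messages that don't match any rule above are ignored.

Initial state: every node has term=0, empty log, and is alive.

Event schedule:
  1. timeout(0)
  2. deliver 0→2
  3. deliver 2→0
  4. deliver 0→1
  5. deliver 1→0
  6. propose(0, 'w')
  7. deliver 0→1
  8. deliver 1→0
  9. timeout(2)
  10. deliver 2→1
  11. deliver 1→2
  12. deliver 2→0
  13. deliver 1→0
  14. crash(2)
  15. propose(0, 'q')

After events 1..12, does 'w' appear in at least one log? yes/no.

after 1 — timeout(0): n0:cand/t1/[-]
after 2 — deliver 0→2: n2:foll/t1/[-]
after 3 — deliver 2→0: n0:lead/t1/[-]
after 4 — deliver 0→1: n1:foll/t1/[-]
after 5 — deliver 1→0: ·
after 6 — propose(0,'w'): n0:lead/t1/[w]
after 7 — deliver 0→1: n1:foll/t1/[w]
after 8 — deliver 1→0: ·
after 9 — timeout(2): n2:cand/t2/[-]
after 10 — deliver 2→1: n1:foll/t2/[w]
after 11 — deliver 1→2: n2:lead/t2/[-]
after 12 — deliver 2→0: n0:foll/t2/[w]

yes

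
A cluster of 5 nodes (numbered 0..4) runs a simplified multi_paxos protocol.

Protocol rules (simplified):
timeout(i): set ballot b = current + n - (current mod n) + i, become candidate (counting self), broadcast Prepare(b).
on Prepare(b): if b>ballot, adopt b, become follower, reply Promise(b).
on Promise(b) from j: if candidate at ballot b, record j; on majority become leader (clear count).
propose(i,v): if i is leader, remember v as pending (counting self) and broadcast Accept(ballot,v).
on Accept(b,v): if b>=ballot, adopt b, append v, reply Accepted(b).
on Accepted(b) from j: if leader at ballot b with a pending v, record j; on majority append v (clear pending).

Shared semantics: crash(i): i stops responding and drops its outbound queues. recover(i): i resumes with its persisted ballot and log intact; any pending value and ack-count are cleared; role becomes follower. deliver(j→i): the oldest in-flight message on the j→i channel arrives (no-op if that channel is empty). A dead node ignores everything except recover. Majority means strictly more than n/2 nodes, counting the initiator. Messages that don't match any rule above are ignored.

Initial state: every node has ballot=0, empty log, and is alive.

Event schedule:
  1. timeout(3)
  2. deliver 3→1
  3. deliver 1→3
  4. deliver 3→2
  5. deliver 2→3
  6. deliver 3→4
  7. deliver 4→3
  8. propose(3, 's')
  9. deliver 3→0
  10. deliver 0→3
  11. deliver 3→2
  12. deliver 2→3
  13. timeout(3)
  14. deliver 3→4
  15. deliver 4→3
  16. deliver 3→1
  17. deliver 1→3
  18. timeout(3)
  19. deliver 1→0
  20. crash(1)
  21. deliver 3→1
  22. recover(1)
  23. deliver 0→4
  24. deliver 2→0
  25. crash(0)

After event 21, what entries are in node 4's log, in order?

[1] timeout(3) → N3(cand b8 [-])
[2] deliver 3→1 → N1(foll b8 [-])
[3] deliver 1→3 → ∅
[4] deliver 3→2 → N2(foll b8 [-])
[5] deliver 2→3 → N3(lead b8 [-])
[6] deliver 3→4 → N4(foll b8 [-])
[7] deliver 4→3 → ∅
[8] propose(3,'s') → ∅
[9] deliver 3→0 → N0(foll b8 [-])
[10] deliver 0→3 → ∅
[11] deliver 3→2 → N2(foll b8 [s])
[12] deliver 2→3 → ∅
[13] timeout(3) → N3(cand b13 [-])
[14] deliver 3→4 → N4(foll b8 [s])
[15] deliver 4→3 → ∅
[16] deliver 3→1 → N1(foll b8 [s])
[17] deliver 1→3 → ∅
[18] timeout(3) → N3(cand b18 [-])
[19] deliver 1→0 → ∅
[20] crash(1) → N1(✗foll b8 [s])
[21] deliver 3→1 → ∅

s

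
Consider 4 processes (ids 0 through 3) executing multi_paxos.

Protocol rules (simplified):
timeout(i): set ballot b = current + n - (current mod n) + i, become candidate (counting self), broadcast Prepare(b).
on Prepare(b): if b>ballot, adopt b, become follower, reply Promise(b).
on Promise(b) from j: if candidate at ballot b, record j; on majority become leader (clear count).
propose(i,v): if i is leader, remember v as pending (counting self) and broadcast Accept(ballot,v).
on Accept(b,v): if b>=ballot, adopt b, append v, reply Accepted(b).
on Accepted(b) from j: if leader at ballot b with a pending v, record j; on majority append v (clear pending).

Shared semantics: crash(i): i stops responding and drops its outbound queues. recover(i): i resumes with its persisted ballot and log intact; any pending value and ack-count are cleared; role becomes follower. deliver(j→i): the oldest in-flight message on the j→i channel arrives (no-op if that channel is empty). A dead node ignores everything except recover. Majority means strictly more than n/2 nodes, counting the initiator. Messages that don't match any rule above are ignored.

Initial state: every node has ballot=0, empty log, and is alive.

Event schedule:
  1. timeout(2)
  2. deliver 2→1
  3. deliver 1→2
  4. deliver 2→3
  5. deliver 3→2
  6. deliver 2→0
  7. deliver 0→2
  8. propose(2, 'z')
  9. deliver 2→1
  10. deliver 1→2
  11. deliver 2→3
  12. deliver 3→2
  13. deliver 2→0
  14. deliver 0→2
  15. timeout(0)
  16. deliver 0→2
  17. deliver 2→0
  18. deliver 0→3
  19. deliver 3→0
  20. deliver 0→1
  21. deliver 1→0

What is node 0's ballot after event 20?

1. timeout(2):  <2:cand b6 ->
2. deliver 2→1:  <1:foll b6 ->
3. deliver 1→2:  nop
4. deliver 2→3:  <3:foll b6 ->
5. deliver 3→2:  <2:lead b6 ->
6. deliver 2→0:  <0:foll b6 ->
7. deliver 0→2:  nop
8. propose(2,'z'):  nop
9. deliver 2→1:  <1:foll b6 z>
10. deliver 1→2:  nop
11. deliver 2→3:  <3:foll b6 z>
12. deliver 3→2:  <2:lead b6 z>
13. deliver 2→0:  <0:foll b6 z>
14. deliver 0→2:  nop
15. timeout(0):  <0:cand b8 z>
16. deliver 0→2:  <2:foll b8 z>
17. deliver 2→0:  nop
18. deliver 0→3:  <3:foll b8 z>
19. deliver 3→0:  <0:lead b8 z>
20. deliver 0→1:  <1:foll b8 z>

8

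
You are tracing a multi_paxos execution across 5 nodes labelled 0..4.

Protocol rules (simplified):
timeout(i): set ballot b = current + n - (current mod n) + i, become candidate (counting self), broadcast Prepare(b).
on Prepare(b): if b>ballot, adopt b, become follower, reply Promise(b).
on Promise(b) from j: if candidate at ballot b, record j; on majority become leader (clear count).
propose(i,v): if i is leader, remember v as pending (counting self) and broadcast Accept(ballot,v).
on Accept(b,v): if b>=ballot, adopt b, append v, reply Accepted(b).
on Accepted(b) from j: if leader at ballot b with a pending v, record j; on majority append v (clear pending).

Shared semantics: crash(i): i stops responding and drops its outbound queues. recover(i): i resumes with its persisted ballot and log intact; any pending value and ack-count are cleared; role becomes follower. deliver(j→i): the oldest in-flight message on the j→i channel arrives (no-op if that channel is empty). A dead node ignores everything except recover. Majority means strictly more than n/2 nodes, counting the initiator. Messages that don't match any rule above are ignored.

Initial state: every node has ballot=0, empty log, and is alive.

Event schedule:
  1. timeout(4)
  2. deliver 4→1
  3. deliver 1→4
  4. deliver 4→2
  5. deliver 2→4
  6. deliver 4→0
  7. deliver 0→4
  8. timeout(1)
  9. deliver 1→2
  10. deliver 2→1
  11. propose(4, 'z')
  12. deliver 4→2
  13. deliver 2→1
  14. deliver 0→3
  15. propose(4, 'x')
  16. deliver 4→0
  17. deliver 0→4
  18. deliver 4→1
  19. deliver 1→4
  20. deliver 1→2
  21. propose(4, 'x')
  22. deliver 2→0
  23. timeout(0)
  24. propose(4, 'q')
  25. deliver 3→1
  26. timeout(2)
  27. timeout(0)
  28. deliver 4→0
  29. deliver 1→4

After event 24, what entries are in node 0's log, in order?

e1 timeout(4): 4[cand,b=9,-]
e2 deliver 4→1: 1[foll,b=9,-]
e3 deliver 1→4: ·
e4 deliver 4→2: 2[foll,b=9,-]
e5 deliver 2→4: 4[lead,b=9,-]
e6 deliver 4→0: 0[foll,b=9,-]
e7 deliver 0→4: ·
e8 timeout(1): 1[cand,b=11,-]
e9 deliver 1→2: 2[foll,b=11,-]
e10 deliver 2→1: ·
e11 propose(4,'z'): ·
e12 deliver 4→2: ·
e13 deliver 2→1: ·
e14 deliver 0→3: ·
e15 propose(4,'x'): ·
e16 deliver 4→0: 0[foll,b=9,z]
e17 deliver 0→4: ·
e18 deliver 4→1: ·
e19 deliver 1→4: 4[foll,b=11,-]
e20 deliver 1→2: ·
e21 propose(4,'x'): ·
e22 deliver 2→0: ·
e23 timeout(0): 0[cand,b=10,z]
e24 propose(4,'q'): ·

z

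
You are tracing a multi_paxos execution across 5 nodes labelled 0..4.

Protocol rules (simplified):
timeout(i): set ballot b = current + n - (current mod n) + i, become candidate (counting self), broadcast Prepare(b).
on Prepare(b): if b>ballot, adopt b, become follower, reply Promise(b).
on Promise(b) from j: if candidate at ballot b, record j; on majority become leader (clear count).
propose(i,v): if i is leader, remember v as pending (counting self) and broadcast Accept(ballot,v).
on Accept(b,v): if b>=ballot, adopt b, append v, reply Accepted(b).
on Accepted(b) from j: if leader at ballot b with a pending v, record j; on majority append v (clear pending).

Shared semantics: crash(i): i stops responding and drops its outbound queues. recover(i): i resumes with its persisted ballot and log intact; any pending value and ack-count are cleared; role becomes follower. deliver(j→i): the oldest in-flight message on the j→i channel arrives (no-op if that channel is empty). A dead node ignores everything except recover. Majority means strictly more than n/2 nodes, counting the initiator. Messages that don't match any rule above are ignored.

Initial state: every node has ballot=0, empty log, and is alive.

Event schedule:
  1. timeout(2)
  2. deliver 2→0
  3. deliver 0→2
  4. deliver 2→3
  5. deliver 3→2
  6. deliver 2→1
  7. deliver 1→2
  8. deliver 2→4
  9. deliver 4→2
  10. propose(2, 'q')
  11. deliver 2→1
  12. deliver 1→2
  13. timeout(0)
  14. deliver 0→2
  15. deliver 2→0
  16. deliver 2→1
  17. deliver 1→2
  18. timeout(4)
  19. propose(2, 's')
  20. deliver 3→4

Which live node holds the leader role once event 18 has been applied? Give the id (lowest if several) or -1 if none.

step 1 timeout(2): 2={cand,b=7,log=-}
step 2 deliver 2→0: 0={foll,b=7,log=-}
step 3 deliver 0→2: —
step 4 deliver 2→3: 3={foll,b=7,log=-}
step 5 deliver 3→2: 2={lead,b=7,log=-}
step 6 deliver 2→1: 1={foll,b=7,log=-}
step 7 deliver 1→2: —
step 8 deliver 2→4: 4={foll,b=7,log=-}
step 9 deliver 4→2: —
step 10 propose(2,'q'): —
step 11 deliver 2→1: 1={foll,b=7,log=q}
step 12 deliver 1→2: —
step 13 timeout(0): 0={cand,b=10,log=-}
step 14 deliver 0→2: 2={foll,b=10,log=-}
step 15 deliver 2→0: —
step 16 deliver 2→1: —
step 17 deliver 1→2: —
step 18 timeout(4): 4={cand,b=14,log=-}

-1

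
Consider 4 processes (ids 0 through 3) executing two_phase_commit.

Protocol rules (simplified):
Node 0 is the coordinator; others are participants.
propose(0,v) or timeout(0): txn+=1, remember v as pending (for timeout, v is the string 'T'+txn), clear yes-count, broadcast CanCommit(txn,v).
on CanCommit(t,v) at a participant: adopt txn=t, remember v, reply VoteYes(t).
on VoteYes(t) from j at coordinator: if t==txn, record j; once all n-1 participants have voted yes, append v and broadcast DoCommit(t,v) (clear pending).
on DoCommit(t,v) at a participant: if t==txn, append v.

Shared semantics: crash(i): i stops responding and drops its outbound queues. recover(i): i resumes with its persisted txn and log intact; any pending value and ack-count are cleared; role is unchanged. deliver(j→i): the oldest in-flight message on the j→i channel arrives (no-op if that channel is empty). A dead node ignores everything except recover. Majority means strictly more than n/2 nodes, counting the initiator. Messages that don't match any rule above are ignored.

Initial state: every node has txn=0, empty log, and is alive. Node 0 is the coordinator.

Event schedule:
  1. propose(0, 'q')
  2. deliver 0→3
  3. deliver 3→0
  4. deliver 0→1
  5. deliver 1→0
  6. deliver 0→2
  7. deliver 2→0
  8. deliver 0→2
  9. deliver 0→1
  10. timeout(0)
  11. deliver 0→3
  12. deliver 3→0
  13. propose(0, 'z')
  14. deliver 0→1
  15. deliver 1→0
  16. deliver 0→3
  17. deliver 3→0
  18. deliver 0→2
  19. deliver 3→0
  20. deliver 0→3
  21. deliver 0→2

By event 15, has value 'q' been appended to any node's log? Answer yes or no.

yes

step 1 propose(0,'q'): 0={coor,t=1,log=-}
step 2 deliver 0→3: 3={part,t=1,log=-}
step 3 deliver 3→0: —
step 4 deliver 0→1: 1={part,t=1,log=-}
step 5 deliver 1→0: —
step 6 deliver 0→2: 2={part,t=1,log=-}
step 7 deliver 2→0: 0={coor,t=1,log=q}
step 8 deliver 0→2: 2={part,t=1,log=q}
step 9 deliver 0→1: 1={part,t=1,log=q}
step 10 timeout(0): 0={coor,t=2,log=q}
step 11 deliver 0→3: 3={part,t=1,log=q}
step 12 deliver 3→0: —
step 13 propose(0,'z'): 0={coor,t=3,log=q}
step 14 deliver 0→1: 1={part,t=2,log=q}
step 15 deliver 1→0: —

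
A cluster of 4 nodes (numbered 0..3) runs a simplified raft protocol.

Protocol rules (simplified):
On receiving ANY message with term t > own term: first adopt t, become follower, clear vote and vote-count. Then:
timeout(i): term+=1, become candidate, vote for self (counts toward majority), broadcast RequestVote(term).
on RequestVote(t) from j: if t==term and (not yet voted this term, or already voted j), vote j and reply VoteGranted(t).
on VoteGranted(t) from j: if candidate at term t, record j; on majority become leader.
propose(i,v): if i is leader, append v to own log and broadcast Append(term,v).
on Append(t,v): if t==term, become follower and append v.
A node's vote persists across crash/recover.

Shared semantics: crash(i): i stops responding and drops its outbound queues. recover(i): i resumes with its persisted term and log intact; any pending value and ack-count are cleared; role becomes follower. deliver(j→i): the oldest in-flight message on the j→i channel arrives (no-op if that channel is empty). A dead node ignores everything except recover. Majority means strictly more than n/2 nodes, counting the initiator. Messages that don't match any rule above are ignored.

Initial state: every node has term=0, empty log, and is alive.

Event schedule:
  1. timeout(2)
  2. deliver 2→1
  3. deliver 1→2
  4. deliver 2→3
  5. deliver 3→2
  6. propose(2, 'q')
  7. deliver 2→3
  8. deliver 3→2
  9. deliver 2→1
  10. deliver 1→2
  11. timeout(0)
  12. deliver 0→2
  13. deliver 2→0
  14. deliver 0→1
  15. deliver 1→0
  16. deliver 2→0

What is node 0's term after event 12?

step 1 timeout(2): 2={cand,t=1,log=-}
step 2 deliver 2→1: 1={foll,t=1,log=-}
step 3 deliver 1→2: —
step 4 deliver 2→3: 3={foll,t=1,log=-}
step 5 deliver 3→2: 2={lead,t=1,log=-}
step 6 propose(2,'q'): 2={lead,t=1,log=q}
step 7 deliver 2→3: 3={foll,t=1,log=q}
step 8 deliver 3→2: —
step 9 deliver 2→1: 1={foll,t=1,log=q}
step 10 deliver 1→2: —
step 11 timeout(0): 0={cand,t=1,log=-}
step 12 deliver 0→2: —

1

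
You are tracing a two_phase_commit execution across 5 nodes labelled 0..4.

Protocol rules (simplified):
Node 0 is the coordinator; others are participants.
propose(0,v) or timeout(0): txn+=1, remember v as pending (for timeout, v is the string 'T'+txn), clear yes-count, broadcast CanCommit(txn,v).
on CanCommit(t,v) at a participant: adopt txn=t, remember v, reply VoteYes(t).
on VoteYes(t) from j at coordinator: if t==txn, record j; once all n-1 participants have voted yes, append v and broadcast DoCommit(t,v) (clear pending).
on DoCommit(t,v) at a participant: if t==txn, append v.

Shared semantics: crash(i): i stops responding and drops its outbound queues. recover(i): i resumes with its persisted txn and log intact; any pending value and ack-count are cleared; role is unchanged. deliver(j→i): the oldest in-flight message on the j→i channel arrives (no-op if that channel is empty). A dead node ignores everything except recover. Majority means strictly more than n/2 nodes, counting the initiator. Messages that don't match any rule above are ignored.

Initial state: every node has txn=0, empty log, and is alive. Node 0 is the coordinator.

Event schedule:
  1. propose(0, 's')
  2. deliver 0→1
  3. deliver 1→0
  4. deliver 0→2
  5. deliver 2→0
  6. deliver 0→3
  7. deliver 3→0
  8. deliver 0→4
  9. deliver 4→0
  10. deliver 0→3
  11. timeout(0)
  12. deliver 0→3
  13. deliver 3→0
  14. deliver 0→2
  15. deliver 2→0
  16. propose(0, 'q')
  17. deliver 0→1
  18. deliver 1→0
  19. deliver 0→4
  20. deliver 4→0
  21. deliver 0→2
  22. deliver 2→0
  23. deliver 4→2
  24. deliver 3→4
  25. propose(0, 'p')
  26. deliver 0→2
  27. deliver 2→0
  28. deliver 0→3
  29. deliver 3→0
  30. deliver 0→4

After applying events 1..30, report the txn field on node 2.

3

[1] propose(0,'s') → N0(coor t1 [-])
[2] deliver 0→1 → N1(part t1 [-])
[3] deliver 1→0 → ∅
[4] deliver 0→2 → N2(part t1 [-])
[5] deliver 2→0 → ∅
[6] deliver 0→3 → N3(part t1 [-])
[7] deliver 3→0 → ∅
[8] deliver 0→4 → N4(part t1 [-])
[9] deliver 4→0 → N0(coor t1 [s])
[10] deliver 0→3 → N3(part t1 [s])
[11] timeout(0) → N0(coor t2 [s])
[12] deliver 0→3 → N3(part t2 [s])
[13] deliver 3→0 → ∅
[14] deliver 0→2 → N2(part t1 [s])
[15] deliver 2→0 → ∅
[16] propose(0,'q') → N0(coor t3 [s])
[17] deliver 0→1 → N1(part t1 [s])
[18] deliver 1→0 → ∅
[19] deliver 0→4 → N4(part t1 [s])
[20] deliver 4→0 → ∅
[21] deliver 0→2 → N2(part t2 [s])
[22] deliver 2→0 → ∅
[23] deliver 4→2 → ∅
[24] deliver 3→4 → ∅
[25] propose(0,'p') → N0(coor t4 [s])
[26] deliver 0→2 → N2(part t3 [s])
[27] deliver 2→0 → ∅
[28] deliver 0→3 → N3(part t3 [s])
[29] deliver 3→0 → ∅
[30] deliver 0→4 → N4(part t2 [s])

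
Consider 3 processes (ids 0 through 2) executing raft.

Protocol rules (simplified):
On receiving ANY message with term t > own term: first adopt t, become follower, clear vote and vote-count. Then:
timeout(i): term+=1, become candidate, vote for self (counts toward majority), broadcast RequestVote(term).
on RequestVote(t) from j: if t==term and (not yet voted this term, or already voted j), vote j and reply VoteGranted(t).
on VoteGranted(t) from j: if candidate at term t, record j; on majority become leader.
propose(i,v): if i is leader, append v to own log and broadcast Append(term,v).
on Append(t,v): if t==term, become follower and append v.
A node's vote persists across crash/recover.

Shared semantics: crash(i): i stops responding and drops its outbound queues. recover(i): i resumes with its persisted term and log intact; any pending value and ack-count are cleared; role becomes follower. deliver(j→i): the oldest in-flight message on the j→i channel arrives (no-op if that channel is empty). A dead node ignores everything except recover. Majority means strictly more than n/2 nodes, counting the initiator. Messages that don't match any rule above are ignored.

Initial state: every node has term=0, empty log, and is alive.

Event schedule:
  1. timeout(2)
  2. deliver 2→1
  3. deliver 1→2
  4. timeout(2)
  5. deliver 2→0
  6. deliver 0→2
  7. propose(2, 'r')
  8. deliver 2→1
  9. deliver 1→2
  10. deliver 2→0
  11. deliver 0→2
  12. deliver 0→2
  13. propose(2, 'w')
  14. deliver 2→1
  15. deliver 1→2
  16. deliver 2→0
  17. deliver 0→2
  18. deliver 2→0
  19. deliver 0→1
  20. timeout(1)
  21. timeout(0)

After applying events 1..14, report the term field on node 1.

[1] timeout(2) → N2(cand t1 [-])
[2] deliver 2→1 → N1(foll t1 [-])
[3] deliver 1→2 → N2(lead t1 [-])
[4] timeout(2) → N2(cand t2 [-])
[5] deliver 2→0 → N0(foll t1 [-])
[6] deliver 0→2 → ∅
[7] propose(2,'r') → ∅
[8] deliver 2→1 → N1(foll t2 [-])
[9] deliver 1→2 → N2(lead t2 [-])
[10] deliver 2→0 → N0(foll t2 [-])
[11] deliver 0→2 → ∅
[12] deliver 0→2 → ∅
[13] propose(2,'w') → N2(lead t2 [w])
[14] deliver 2→1 → N1(foll t2 [w])

2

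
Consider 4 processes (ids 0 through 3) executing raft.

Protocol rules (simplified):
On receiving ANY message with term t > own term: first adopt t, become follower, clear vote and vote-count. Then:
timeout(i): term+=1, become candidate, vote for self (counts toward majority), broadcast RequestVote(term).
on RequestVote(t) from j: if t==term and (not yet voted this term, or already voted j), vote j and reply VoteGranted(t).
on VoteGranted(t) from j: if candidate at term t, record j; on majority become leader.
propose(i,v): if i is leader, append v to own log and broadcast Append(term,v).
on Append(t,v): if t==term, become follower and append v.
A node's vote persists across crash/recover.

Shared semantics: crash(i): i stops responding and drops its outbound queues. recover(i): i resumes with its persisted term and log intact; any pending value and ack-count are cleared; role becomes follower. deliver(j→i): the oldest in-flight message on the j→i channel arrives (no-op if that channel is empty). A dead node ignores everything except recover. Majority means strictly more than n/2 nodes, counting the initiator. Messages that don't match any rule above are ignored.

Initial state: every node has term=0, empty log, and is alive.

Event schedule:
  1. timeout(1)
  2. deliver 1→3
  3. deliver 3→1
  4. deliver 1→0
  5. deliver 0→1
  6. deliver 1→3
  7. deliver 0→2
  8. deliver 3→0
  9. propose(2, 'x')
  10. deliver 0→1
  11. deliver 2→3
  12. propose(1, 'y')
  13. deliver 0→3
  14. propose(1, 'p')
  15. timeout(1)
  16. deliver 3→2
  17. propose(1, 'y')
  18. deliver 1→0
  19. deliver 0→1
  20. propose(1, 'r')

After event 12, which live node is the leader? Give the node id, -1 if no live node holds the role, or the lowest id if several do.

1

1. timeout(1):  <1:cand t1 ->
2. deliver 1→3:  <3:foll t1 ->
3. deliver 3→1:  nop
4. deliver 1→0:  <0:foll t1 ->
5. deliver 0→1:  <1:lead t1 ->
6. deliver 1→3:  nop
7. deliver 0→2:  nop
8. deliver 3→0:  nop
9. propose(2,'x'):  nop
10. deliver 0→1:  nop
11. deliver 2→3:  nop
12. propose(1,'y'):  <1:lead t1 y>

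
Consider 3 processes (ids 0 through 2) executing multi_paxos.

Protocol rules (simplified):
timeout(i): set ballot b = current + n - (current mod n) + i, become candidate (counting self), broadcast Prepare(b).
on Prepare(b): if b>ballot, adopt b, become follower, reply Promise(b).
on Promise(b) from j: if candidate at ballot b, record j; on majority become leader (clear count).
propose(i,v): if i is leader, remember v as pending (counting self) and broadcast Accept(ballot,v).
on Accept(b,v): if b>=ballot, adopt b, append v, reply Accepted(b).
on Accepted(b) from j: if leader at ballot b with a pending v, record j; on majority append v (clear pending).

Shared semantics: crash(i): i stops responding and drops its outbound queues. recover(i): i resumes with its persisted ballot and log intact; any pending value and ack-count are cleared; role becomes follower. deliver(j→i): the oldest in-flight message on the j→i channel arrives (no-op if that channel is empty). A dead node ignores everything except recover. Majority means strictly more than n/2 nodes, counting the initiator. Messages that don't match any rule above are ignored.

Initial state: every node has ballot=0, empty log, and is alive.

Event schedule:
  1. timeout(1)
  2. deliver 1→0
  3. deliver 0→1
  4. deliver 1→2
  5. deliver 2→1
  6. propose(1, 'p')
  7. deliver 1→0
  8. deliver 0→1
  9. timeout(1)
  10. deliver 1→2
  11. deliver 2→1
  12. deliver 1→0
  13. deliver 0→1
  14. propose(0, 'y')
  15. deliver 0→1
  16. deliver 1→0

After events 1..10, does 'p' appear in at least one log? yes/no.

yes

after 1 — timeout(1): n1:cand/b4/[-]
after 2 — deliver 1→0: n0:foll/b4/[-]
after 3 — deliver 0→1: n1:lead/b4/[-]
after 4 — deliver 1→2: n2:foll/b4/[-]
after 5 — deliver 2→1: ·
after 6 — propose(1,'p'): ·
after 7 — deliver 1→0: n0:foll/b4/[p]
after 8 — deliver 0→1: n1:lead/b4/[p]
after 9 — timeout(1): n1:cand/b7/[p]
after 10 — deliver 1→2: n2:foll/b4/[p]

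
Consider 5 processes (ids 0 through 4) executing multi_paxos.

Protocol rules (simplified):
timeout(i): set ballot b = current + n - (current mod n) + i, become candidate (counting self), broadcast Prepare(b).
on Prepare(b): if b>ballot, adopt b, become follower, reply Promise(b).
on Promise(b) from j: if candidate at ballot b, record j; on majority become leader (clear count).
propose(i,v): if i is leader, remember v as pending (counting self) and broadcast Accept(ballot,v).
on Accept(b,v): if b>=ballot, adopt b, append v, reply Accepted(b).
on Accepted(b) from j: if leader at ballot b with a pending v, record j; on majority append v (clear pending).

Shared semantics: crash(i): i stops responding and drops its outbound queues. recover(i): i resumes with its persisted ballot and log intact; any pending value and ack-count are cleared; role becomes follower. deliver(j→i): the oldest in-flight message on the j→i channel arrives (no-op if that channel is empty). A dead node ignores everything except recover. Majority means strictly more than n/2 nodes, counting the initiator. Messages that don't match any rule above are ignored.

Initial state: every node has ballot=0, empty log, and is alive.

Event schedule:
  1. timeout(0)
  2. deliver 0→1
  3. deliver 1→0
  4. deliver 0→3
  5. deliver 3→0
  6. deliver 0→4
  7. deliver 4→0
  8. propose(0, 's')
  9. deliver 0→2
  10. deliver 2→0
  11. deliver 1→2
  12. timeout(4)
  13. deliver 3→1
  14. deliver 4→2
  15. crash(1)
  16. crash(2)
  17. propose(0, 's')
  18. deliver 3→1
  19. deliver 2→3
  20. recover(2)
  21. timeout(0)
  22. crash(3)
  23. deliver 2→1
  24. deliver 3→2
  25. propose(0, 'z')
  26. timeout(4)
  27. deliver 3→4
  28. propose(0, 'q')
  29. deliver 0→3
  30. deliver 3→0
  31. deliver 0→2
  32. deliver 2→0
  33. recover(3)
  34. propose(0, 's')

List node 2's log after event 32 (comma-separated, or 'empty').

[1] timeout(0) → N0(cand b5 [-])
[2] deliver 0→1 → N1(foll b5 [-])
[3] deliver 1→0 → ∅
[4] deliver 0→3 → N3(foll b5 [-])
[5] deliver 3→0 → N0(lead b5 [-])
[6] deliver 0→4 → N4(foll b5 [-])
[7] deliver 4→0 → ∅
[8] propose(0,'s') → ∅
[9] deliver 0→2 → N2(foll b5 [-])
[10] deliver 2→0 → ∅
[11] deliver 1→2 → ∅
[12] timeout(4) → N4(cand b14 [-])
[13] deliver 3→1 → ∅
[14] deliver 4→2 → N2(foll b14 [-])
[15] crash(1) → N1(✗foll b5 [-])
[16] crash(2) → N2(✗foll b14 [-])
[17] propose(0,'s') → ∅
[18] deliver 3→1 → ∅
[19] deliver 2→3 → ∅
[20] recover(2) → N2(foll b14 [-])
[21] timeout(0) → N0(cand b10 [-])
[22] crash(3) → N3(✗foll b5 [-])
[23] deliver 2→1 → ∅
[24] deliver 3→2 → ∅
[25] propose(0,'z') → ∅
[26] timeout(4) → N4(cand b19 [-])
[27] deliver 3→4 → ∅
[28] propose(0,'q') → ∅
[29] deliver 0→3 → ∅
[30] deliver 3→0 → ∅
[31] deliver 0→2 → ∅
[32] deliver 2→0 → ∅

empty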